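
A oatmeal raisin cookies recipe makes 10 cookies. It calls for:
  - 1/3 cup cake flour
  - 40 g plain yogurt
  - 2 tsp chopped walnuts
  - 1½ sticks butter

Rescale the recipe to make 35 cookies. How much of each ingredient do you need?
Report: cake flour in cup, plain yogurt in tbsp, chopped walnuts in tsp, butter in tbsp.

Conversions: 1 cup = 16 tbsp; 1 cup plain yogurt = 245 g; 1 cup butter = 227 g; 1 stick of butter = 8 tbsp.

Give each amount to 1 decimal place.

Scaling factor: 35/10 = 7/2 = 3.5.
cake flour: 1/3 cup × 7/2 ≈ 1.2 cup
plain yogurt: 40 g × 7/2 ÷ 245 g/cup × 16 tbsp/cup ≈ 9.1 tbsp
chopped walnuts: 2 tsp × 7/2 = 7.0 tsp
butter: 1.5 stick × 7/2 × 8 tbsp/stick = 42.0 tbsp

cake flour: 1.2 cup; plain yogurt: 9.1 tbsp; chopped walnuts: 7.0 tsp; butter: 42.0 tbsp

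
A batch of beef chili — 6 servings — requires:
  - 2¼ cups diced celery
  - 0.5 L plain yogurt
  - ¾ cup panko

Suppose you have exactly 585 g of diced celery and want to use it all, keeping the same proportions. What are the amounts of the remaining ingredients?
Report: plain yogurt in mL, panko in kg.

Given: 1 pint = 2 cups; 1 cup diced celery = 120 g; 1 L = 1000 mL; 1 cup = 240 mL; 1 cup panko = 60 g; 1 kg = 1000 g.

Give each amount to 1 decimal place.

plain yogurt: 1083.3 mL; panko: 0.1 kg

The original recipe has 270 g of diced celery, so the scaling factor is 585 ÷ 270 = 13/6.
plain yogurt: 0.5 L × 13/6 × 1000 mL/L ≈ 1083.3 mL
panko: 0.75 cup × 13/6 × 60 g/cup ÷ 1000 g/kg ≈ 0.1 kg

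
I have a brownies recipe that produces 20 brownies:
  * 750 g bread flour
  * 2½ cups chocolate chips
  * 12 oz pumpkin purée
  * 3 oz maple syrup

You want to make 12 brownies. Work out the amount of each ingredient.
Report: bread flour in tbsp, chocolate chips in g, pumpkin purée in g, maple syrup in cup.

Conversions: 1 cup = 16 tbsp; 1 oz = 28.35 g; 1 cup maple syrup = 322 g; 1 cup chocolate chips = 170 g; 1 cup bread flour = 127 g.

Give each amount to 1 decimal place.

bread flour: 56.7 tbsp; chocolate chips: 255.0 g; pumpkin purée: 204.1 g; maple syrup: 0.2 cup

Scaling factor: 12/20 = 3/5 = 0.6.
bread flour: 750 g × 3/5 ÷ 127 g/cup × 16 tbsp/cup ≈ 56.7 tbsp
chocolate chips: 2.5 cup × 3/5 × 170 g/cup = 255.0 g
pumpkin purée: 12 oz × 3/5 × 28.35 g/oz ≈ 204.1 g
maple syrup: 3 oz × 3/5 × 28.35 g/oz ÷ 322 g/cup ≈ 0.2 cup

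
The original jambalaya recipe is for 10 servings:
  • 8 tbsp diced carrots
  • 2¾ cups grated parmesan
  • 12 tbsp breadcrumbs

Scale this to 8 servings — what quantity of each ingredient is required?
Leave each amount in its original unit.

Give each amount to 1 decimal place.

diced carrots: 6.4 tbsp; grated parmesan: 2.2 cup; breadcrumbs: 9.6 tbsp

Scaling factor: 8/10 = 4/5 = 0.8.
diced carrots: 8 tbsp × 4/5 = 6.4 tbsp
grated parmesan: 2.75 cup × 4/5 = 2.2 cup
breadcrumbs: 12 tbsp × 4/5 = 9.6 tbsp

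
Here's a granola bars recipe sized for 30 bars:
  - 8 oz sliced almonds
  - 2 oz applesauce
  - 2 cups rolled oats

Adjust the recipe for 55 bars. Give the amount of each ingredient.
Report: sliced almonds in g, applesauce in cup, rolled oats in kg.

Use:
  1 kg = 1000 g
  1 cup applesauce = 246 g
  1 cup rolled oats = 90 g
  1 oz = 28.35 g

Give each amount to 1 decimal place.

Scaling factor: 55/30 = 11/6.
sliced almonds: 8 oz × 11/6 × 28.35 g/oz = 415.8 g
applesauce: 2 oz × 11/6 × 28.35 g/oz ÷ 246 g/cup ≈ 0.4 cup
rolled oats: 2 cup × 11/6 × 90 g/cup ÷ 1000 g/kg ≈ 0.3 kg

sliced almonds: 415.8 g; applesauce: 0.4 cup; rolled oats: 0.3 kg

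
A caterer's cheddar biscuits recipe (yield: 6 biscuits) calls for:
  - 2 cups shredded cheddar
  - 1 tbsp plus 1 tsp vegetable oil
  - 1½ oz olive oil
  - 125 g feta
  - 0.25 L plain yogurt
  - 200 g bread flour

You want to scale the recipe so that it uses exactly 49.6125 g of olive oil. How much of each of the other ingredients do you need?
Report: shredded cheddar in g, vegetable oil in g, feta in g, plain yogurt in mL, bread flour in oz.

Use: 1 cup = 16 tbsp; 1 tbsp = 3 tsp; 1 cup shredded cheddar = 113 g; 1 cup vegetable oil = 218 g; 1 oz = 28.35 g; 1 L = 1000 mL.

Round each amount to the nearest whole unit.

The original recipe has 42.525 g of olive oil, so the scaling factor is 49.6125 ÷ 42.525 = 7/6.
shredded cheddar: 2 cup × 7/6 × 113 g/cup ≈ 264 g
vegetable oil: (1 tbsp + 1 tsp = 4/3 tbsp) × 7/6 ÷ 16 tbsp/cup × 218 g/cup ≈ 21 g
feta: 125 g × 7/6 ≈ 146 g
plain yogurt: 0.25 L × 7/6 × 1000 mL/L ≈ 292 mL
bread flour: 200 g × 7/6 ÷ 28.35 g/oz ≈ 8 oz

shredded cheddar: 264 g; vegetable oil: 21 g; feta: 146 g; plain yogurt: 292 mL; bread flour: 8 oz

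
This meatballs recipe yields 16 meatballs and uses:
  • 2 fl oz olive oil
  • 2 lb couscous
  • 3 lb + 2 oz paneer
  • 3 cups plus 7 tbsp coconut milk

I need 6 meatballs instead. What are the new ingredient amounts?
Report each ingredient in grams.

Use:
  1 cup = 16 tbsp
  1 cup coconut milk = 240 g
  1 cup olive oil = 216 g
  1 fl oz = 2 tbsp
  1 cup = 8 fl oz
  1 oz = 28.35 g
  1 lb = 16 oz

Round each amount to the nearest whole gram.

olive oil: 20 g; couscous: 340 g; paneer: 532 g; coconut milk: 309 g

Scaling factor: 6/16 = 3/8 = 0.375.
olive oil: 2 fl oz × 3/8 ÷ 8 fl oz/cup × 216 g/cup ≈ 20 g
couscous: 2 lb × 3/8 × 16 oz/lb × 28.35 g/oz ≈ 340 g
paneer: (3 lb + 2 oz = 3.125 lb) × 3/8 × 16 oz/lb × 28.35 g/oz ≈ 532 g
coconut milk: (3 cup + 7 tbsp = 3.4375 cup) × 3/8 × 240 g/cup ≈ 309 g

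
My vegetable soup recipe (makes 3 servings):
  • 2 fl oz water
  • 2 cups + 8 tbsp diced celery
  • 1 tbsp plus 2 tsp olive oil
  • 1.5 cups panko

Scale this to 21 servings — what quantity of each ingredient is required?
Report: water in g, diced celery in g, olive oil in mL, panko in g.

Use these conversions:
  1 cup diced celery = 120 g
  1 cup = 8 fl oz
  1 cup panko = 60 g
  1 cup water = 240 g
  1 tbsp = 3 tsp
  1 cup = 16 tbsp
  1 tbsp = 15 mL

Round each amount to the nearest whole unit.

Scaling factor: 21/3 = 7.
water: 2 fl oz × 7 ÷ 8 fl oz/cup × 240 g/cup = 420 g
diced celery: (2 cup + 8 tbsp = 2.5 cup) × 7 × 120 g/cup = 2100 g
olive oil: (1 tbsp + 2 tsp = 5/3 tbsp) × 7 × 15 mL/tbsp = 175 mL
panko: 1.5 cup × 7 × 60 g/cup = 630 g

water: 420 g; diced celery: 2100 g; olive oil: 175 mL; panko: 630 g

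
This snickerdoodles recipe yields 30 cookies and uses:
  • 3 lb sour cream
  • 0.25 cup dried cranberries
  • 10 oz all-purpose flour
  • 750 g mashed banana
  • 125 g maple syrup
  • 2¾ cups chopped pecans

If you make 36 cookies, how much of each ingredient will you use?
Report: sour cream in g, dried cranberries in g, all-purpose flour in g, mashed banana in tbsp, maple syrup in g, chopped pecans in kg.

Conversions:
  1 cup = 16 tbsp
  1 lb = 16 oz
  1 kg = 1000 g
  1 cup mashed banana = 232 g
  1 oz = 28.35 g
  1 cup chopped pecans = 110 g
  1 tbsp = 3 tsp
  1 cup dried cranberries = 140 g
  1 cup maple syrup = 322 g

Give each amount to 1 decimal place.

Scaling factor: 36/30 = 6/5 = 1.2.
sour cream: 3 lb × 6/5 × 16 oz/lb × 28.35 g/oz ≈ 1633.0 g
dried cranberries: 0.25 cup × 6/5 × 140 g/cup = 42.0 g
all-purpose flour: 10 oz × 6/5 × 28.35 g/oz = 340.2 g
mashed banana: 750 g × 6/5 ÷ 232 g/cup × 16 tbsp/cup ≈ 62.1 tbsp
maple syrup: 125 g × 6/5 = 150.0 g
chopped pecans: 2.75 cup × 6/5 × 110 g/cup ÷ 1000 g/kg ≈ 0.4 kg

sour cream: 1633.0 g; dried cranberries: 42.0 g; all-purpose flour: 340.2 g; mashed banana: 62.1 tbsp; maple syrup: 150.0 g; chopped pecans: 0.4 kg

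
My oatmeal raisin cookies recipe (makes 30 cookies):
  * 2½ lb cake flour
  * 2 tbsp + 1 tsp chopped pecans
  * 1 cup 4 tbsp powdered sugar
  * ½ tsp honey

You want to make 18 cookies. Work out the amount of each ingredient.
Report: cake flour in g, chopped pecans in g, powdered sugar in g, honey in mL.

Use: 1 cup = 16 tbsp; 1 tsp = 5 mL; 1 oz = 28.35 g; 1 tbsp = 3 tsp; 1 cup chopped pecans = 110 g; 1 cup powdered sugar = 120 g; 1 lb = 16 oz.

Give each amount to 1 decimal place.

cake flour: 680.4 g; chopped pecans: 9.6 g; powdered sugar: 90.0 g; honey: 1.5 mL

Scaling factor: 18/30 = 3/5 = 0.6.
cake flour: 2.5 lb × 3/5 × 16 oz/lb × 28.35 g/oz = 680.4 g
chopped pecans: (2 tbsp + 1 tsp = 7/3 tbsp) × 3/5 ÷ 16 tbsp/cup × 110 g/cup ≈ 9.6 g
powdered sugar: (1 cup + 4 tbsp = 1.25 cup) × 3/5 × 120 g/cup = 90.0 g
honey: 0.5 tsp × 3/5 × 5 mL/tsp = 1.5 mL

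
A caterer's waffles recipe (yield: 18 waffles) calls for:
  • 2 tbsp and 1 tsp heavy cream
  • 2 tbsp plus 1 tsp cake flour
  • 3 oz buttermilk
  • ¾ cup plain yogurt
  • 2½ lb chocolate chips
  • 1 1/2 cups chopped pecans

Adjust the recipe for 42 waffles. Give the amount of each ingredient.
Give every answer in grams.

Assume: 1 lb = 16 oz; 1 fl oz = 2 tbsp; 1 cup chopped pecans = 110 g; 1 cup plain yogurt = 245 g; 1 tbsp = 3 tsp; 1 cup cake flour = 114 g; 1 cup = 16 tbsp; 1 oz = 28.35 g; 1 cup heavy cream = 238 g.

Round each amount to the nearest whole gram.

heavy cream: 81 g; cake flour: 39 g; buttermilk: 198 g; plain yogurt: 429 g; chocolate chips: 2646 g; chopped pecans: 385 g

Scaling factor: 42/18 = 7/3.
heavy cream: (2 tbsp + 1 tsp = 7/3 tbsp) × 7/3 ÷ 16 tbsp/cup × 238 g/cup ≈ 81 g
cake flour: (2 tbsp + 1 tsp = 7/3 tbsp) × 7/3 ÷ 16 tbsp/cup × 114 g/cup ≈ 39 g
buttermilk: 3 oz × 7/3 × 28.35 g/oz ≈ 198 g
plain yogurt: 0.75 cup × 7/3 × 245 g/cup ≈ 429 g
chocolate chips: 2.5 lb × 7/3 × 16 oz/lb × 28.35 g/oz = 2646 g
chopped pecans: 1.5 cup × 7/3 × 110 g/cup = 385 g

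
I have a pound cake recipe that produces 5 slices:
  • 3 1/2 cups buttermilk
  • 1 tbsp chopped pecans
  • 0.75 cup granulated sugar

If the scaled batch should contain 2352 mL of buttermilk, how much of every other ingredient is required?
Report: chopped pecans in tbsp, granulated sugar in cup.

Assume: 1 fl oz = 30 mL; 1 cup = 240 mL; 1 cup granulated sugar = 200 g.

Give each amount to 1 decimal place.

chopped pecans: 2.8 tbsp; granulated sugar: 2.1 cup

The original recipe has 840 mL of buttermilk, so the scaling factor is 2352 ÷ 840 = 14/5 = 2.8.
chopped pecans: 1 tbsp × 14/5 = 2.8 tbsp
granulated sugar: 0.75 cup × 14/5 = 2.1 cup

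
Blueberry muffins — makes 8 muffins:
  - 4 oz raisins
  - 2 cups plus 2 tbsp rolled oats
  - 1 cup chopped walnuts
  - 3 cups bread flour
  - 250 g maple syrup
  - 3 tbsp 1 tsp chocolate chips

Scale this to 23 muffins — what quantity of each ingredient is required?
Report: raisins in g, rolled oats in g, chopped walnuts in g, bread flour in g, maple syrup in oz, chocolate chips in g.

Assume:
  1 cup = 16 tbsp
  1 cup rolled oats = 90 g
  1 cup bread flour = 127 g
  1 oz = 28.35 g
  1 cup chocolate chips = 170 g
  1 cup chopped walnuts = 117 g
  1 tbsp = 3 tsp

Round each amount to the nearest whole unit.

Scaling factor: 23/8 = 2.875.
raisins: 4 oz × 23/8 × 28.35 g/oz ≈ 326 g
rolled oats: (2 cup + 2 tbsp = 2.125 cup) × 23/8 × 90 g/cup ≈ 550 g
chopped walnuts: 1 cup × 23/8 × 117 g/cup ≈ 336 g
bread flour: 3 cup × 23/8 × 127 g/cup ≈ 1095 g
maple syrup: 250 g × 23/8 ÷ 28.35 g/oz ≈ 25 oz
chocolate chips: (3 tbsp + 1 tsp = 10/3 tbsp) × 23/8 ÷ 16 tbsp/cup × 170 g/cup ≈ 102 g

raisins: 326 g; rolled oats: 550 g; chopped walnuts: 336 g; bread flour: 1095 g; maple syrup: 25 oz; chocolate chips: 102 g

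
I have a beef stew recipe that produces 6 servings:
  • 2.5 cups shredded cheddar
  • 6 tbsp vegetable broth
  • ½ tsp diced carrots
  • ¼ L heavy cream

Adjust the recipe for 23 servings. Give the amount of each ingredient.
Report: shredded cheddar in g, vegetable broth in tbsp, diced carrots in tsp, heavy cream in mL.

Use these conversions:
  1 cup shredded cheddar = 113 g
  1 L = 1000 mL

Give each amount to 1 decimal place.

shredded cheddar: 1082.9 g; vegetable broth: 23.0 tbsp; diced carrots: 1.9 tsp; heavy cream: 958.3 mL

Scaling factor: 23/6.
shredded cheddar: 2.5 cup × 23/6 × 113 g/cup ≈ 1082.9 g
vegetable broth: 6 tbsp × 23/6 = 23.0 tbsp
diced carrots: 0.5 tsp × 23/6 ≈ 1.9 tsp
heavy cream: 0.25 L × 23/6 × 1000 mL/L ≈ 958.3 mL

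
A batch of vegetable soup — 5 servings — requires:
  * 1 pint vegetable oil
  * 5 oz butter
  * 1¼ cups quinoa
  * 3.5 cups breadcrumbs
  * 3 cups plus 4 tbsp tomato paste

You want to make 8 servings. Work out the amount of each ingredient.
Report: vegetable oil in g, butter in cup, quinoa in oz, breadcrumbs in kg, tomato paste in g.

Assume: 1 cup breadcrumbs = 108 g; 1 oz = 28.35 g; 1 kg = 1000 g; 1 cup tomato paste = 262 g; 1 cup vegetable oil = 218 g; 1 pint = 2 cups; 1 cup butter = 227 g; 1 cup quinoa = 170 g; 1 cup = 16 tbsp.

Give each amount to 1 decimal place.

Scaling factor: 8/5 = 1.6.
vegetable oil: 1 pint × 8/5 × 2 cup/pint × 218 g/cup = 697.6 g
butter: 5 oz × 8/5 × 28.35 g/oz ÷ 227 g/cup ≈ 1.0 cup
quinoa: 1.25 cup × 8/5 × 170 g/cup ÷ 28.35 g/oz ≈ 12.0 oz
breadcrumbs: 3.5 cup × 8/5 × 108 g/cup ÷ 1000 g/kg ≈ 0.6 kg
tomato paste: (3 cup + 4 tbsp = 3.25 cup) × 8/5 × 262 g/cup = 1362.4 g

vegetable oil: 697.6 g; butter: 1.0 cup; quinoa: 12.0 oz; breadcrumbs: 0.6 kg; tomato paste: 1362.4 g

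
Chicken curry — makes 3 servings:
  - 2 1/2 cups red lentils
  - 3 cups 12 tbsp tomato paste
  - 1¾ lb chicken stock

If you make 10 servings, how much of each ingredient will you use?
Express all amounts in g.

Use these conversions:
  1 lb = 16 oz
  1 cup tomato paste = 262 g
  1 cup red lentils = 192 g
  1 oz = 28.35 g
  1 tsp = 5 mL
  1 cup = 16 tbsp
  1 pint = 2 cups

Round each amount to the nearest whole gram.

red lentils: 1600 g; tomato paste: 3275 g; chicken stock: 2646 g

Scaling factor: 10/3.
red lentils: 2.5 cup × 10/3 × 192 g/cup = 1600 g
tomato paste: (3 cup + 12 tbsp = 3.75 cup) × 10/3 × 262 g/cup = 3275 g
chicken stock: 1.75 lb × 10/3 × 16 oz/lb × 28.35 g/oz = 2646 g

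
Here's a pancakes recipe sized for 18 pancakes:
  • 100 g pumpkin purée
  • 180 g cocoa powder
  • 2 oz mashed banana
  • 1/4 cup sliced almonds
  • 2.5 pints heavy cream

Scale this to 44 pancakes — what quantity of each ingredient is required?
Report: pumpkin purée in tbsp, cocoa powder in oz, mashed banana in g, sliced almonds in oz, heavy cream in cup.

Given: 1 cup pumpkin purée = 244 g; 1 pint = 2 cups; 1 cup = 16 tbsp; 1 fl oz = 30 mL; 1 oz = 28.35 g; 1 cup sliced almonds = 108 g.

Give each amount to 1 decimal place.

Scaling factor: 44/18 = 22/9.
pumpkin purée: 100 g × 22/9 ÷ 244 g/cup × 16 tbsp/cup ≈ 16.0 tbsp
cocoa powder: 180 g × 22/9 ÷ 28.35 g/oz ≈ 15.5 oz
mashed banana: 2 oz × 22/9 × 28.35 g/oz = 138.6 g
sliced almonds: 0.25 cup × 22/9 × 108 g/cup ÷ 28.35 g/oz ≈ 2.3 oz
heavy cream: 2.5 pint × 22/9 × 2 cup/pint ≈ 12.2 cup

pumpkin purée: 16.0 tbsp; cocoa powder: 15.5 oz; mashed banana: 138.6 g; sliced almonds: 2.3 oz; heavy cream: 12.2 cup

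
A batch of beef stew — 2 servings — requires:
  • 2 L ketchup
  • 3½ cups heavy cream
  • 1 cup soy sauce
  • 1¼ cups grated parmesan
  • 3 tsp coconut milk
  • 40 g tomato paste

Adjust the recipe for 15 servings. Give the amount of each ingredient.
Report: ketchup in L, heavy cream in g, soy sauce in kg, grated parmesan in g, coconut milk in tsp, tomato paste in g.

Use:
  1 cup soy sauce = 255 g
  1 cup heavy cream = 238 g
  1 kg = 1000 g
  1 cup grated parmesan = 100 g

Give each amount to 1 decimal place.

ketchup: 15.0 L; heavy cream: 6247.5 g; soy sauce: 1.9 kg; grated parmesan: 937.5 g; coconut milk: 22.5 tsp; tomato paste: 300.0 g

Scaling factor: 15/2 = 7.5.
ketchup: 2 L × 15/2 = 15.0 L
heavy cream: 3.5 cup × 15/2 × 238 g/cup = 6247.5 g
soy sauce: 1 cup × 15/2 × 255 g/cup ÷ 1000 g/kg ≈ 1.9 kg
grated parmesan: 1.25 cup × 15/2 × 100 g/cup = 937.5 g
coconut milk: 3 tsp × 15/2 = 22.5 tsp
tomato paste: 40 g × 15/2 = 300.0 g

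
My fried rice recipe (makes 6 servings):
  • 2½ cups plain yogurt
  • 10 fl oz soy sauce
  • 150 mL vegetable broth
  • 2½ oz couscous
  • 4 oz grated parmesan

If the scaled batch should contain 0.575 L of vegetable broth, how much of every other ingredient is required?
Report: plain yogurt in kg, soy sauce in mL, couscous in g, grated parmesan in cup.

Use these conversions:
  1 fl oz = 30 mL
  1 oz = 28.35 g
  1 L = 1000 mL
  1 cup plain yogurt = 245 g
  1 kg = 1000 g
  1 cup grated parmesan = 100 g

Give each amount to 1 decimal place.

plain yogurt: 2.3 kg; soy sauce: 1150.0 mL; couscous: 271.7 g; grated parmesan: 4.3 cup

The original recipe has 0.15 L of vegetable broth, so the scaling factor is 0.575 ÷ 0.15 = 23/6.
plain yogurt: 2.5 cup × 23/6 × 245 g/cup ÷ 1000 g/kg ≈ 2.3 kg
soy sauce: 10 fl oz × 23/6 × 30 mL/fl oz = 1150.0 mL
couscous: 2.5 oz × 23/6 × 28.35 g/oz ≈ 271.7 g
grated parmesan: 4 oz × 23/6 × 28.35 g/oz ÷ 100 g/cup ≈ 4.3 cup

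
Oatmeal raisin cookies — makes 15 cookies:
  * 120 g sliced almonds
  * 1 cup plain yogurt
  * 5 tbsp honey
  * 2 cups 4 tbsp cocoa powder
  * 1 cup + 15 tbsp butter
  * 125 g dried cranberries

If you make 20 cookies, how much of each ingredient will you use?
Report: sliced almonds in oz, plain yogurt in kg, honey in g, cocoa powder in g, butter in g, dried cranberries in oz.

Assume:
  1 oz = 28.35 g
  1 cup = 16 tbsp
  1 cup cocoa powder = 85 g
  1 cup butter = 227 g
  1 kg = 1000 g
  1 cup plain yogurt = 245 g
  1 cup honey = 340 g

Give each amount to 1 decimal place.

Scaling factor: 20/15 = 4/3.
sliced almonds: 120 g × 4/3 ÷ 28.35 g/oz ≈ 5.6 oz
plain yogurt: 1 cup × 4/3 × 245 g/cup ÷ 1000 g/kg ≈ 0.3 kg
honey: 5 tbsp × 4/3 ÷ 16 tbsp/cup × 340 g/cup ≈ 141.7 g
cocoa powder: (2 cup + 4 tbsp = 2.25 cup) × 4/3 × 85 g/cup = 255.0 g
butter: (1 cup + 15 tbsp = 1.9375 cup) × 4/3 × 227 g/cup ≈ 586.4 g
dried cranberries: 125 g × 4/3 ÷ 28.35 g/oz ≈ 5.9 oz

sliced almonds: 5.6 oz; plain yogurt: 0.3 kg; honey: 141.7 g; cocoa powder: 255.0 g; butter: 586.4 g; dried cranberries: 5.9 oz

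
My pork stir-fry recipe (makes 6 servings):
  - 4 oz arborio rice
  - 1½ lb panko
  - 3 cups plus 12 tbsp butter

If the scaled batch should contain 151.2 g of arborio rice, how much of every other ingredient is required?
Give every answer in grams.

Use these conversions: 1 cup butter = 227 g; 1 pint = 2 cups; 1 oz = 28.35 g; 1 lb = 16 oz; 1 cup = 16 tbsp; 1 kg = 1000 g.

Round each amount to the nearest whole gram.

panko: 907 g; butter: 1135 g

The original recipe has 113.4 g of arborio rice, so the scaling factor is 151.2 ÷ 113.4 = 4/3.
panko: 1.5 lb × 4/3 × 16 oz/lb × 28.35 g/oz ≈ 907 g
butter: (3 cup + 12 tbsp = 3.75 cup) × 4/3 × 227 g/cup = 1135 g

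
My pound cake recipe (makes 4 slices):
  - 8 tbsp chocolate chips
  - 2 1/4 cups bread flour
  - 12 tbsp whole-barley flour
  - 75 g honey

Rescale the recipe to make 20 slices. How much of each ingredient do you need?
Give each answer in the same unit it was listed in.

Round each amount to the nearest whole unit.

chocolate chips: 40 tbsp; bread flour: 11 cup; whole-barley flour: 60 tbsp; honey: 375 g

Scaling factor: 20/4 = 5.
chocolate chips: 8 tbsp × 5 = 40 tbsp
bread flour: 2.25 cup × 5 ≈ 11 cup
whole-barley flour: 12 tbsp × 5 = 60 tbsp
honey: 75 g × 5 = 375 g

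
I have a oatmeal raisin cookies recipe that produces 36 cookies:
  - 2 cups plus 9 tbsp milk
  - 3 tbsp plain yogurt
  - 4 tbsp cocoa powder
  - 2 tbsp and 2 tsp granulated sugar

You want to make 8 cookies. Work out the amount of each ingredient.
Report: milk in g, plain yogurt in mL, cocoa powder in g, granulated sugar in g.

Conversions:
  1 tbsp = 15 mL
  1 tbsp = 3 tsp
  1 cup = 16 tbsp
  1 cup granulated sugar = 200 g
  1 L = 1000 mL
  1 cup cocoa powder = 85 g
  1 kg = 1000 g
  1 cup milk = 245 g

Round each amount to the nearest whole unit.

milk: 140 g; plain yogurt: 10 mL; cocoa powder: 5 g; granulated sugar: 7 g

Scaling factor: 8/36 = 2/9.
milk: (2 cup + 9 tbsp = 2.5625 cup) × 2/9 × 245 g/cup ≈ 140 g
plain yogurt: 3 tbsp × 2/9 × 15 mL/tbsp = 10 mL
cocoa powder: 4 tbsp × 2/9 ÷ 16 tbsp/cup × 85 g/cup ≈ 5 g
granulated sugar: (2 tbsp + 2 tsp = 8/3 tbsp) × 2/9 ÷ 16 tbsp/cup × 200 g/cup ≈ 7 g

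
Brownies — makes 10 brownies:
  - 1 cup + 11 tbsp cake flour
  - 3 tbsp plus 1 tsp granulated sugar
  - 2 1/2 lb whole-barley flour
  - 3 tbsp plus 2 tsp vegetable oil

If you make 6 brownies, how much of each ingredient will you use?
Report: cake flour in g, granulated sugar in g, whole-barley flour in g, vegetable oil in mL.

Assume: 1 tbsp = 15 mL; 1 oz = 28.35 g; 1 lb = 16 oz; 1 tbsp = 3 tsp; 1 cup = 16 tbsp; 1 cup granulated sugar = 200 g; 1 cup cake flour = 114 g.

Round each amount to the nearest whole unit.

Scaling factor: 6/10 = 3/5 = 0.6.
cake flour: (1 cup + 11 tbsp = 1.6875 cup) × 3/5 × 114 g/cup ≈ 115 g
granulated sugar: (3 tbsp + 1 tsp = 10/3 tbsp) × 3/5 ÷ 16 tbsp/cup × 200 g/cup = 25 g
whole-barley flour: 2.5 lb × 3/5 × 16 oz/lb × 28.35 g/oz ≈ 680 g
vegetable oil: (3 tbsp + 2 tsp = 11/3 tbsp) × 3/5 × 15 mL/tbsp = 33 mL

cake flour: 115 g; granulated sugar: 25 g; whole-barley flour: 680 g; vegetable oil: 33 mL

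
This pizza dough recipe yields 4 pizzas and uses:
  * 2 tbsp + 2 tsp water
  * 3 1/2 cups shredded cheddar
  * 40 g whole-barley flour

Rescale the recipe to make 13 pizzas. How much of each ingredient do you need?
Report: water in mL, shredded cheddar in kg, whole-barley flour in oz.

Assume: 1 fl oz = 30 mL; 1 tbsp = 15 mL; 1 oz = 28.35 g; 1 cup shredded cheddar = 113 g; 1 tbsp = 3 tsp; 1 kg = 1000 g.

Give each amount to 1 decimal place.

Scaling factor: 13/4 = 3.25.
water: (2 tbsp + 2 tsp = 8/3 tbsp) × 13/4 × 15 mL/tbsp = 130.0 mL
shredded cheddar: 3.5 cup × 13/4 × 113 g/cup ÷ 1000 g/kg ≈ 1.3 kg
whole-barley flour: 40 g × 13/4 ÷ 28.35 g/oz ≈ 4.6 oz

water: 130.0 mL; shredded cheddar: 1.3 kg; whole-barley flour: 4.6 oz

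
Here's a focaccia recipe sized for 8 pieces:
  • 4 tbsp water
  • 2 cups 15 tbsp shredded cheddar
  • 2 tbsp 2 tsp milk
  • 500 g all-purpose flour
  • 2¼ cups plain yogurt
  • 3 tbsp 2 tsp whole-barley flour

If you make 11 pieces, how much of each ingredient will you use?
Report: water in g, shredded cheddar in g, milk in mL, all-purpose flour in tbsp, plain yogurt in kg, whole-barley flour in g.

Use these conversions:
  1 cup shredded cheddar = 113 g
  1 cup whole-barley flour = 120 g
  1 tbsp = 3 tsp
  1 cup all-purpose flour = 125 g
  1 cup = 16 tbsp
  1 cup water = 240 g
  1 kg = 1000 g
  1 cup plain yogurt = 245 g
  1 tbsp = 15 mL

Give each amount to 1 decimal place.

water: 82.5 g; shredded cheddar: 456.4 g; milk: 55.0 mL; all-purpose flour: 88.0 tbsp; plain yogurt: 0.8 kg; whole-barley flour: 37.8 g

Scaling factor: 11/8 = 1.375.
water: 4 tbsp × 11/8 ÷ 16 tbsp/cup × 240 g/cup = 82.5 g
shredded cheddar: (2 cup + 15 tbsp = 2.9375 cup) × 11/8 × 113 g/cup ≈ 456.4 g
milk: (2 tbsp + 2 tsp = 8/3 tbsp) × 11/8 × 15 mL/tbsp = 55.0 mL
all-purpose flour: 500 g × 11/8 ÷ 125 g/cup × 16 tbsp/cup = 88.0 tbsp
plain yogurt: 2.25 cup × 11/8 × 245 g/cup ÷ 1000 g/kg ≈ 0.8 kg
whole-barley flour: (3 tbsp + 2 tsp = 11/3 tbsp) × 11/8 ÷ 16 tbsp/cup × 120 g/cup ≈ 37.8 g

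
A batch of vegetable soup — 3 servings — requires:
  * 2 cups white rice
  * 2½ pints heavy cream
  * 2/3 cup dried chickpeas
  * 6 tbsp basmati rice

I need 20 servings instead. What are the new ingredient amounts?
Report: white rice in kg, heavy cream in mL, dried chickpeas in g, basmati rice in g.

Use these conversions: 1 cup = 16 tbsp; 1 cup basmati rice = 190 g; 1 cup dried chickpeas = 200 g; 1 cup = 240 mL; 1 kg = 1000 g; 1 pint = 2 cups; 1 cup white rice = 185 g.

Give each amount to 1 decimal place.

white rice: 2.5 kg; heavy cream: 8000.0 mL; dried chickpeas: 888.9 g; basmati rice: 475.0 g

Scaling factor: 20/3.
white rice: 2 cup × 20/3 × 185 g/cup ÷ 1000 g/kg ≈ 2.5 kg
heavy cream: 2.5 pint × 20/3 × 2 cup/pint × 240 mL/cup = 8000.0 mL
dried chickpeas: 2/3 cup × 20/3 × 200 g/cup ≈ 888.9 g
basmati rice: 6 tbsp × 20/3 ÷ 16 tbsp/cup × 190 g/cup = 475.0 g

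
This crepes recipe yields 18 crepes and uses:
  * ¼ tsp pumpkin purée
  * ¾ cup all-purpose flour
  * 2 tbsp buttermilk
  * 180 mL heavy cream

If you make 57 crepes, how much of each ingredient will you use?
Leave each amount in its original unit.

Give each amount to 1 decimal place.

Scaling factor: 57/18 = 19/6.
pumpkin purée: 0.25 tsp × 19/6 ≈ 0.8 tsp
all-purpose flour: 0.75 cup × 19/6 ≈ 2.4 cup
buttermilk: 2 tbsp × 19/6 ≈ 6.3 tbsp
heavy cream: 180 mL × 19/6 = 570.0 mL

pumpkin purée: 0.8 tsp; all-purpose flour: 2.4 cup; buttermilk: 6.3 tbsp; heavy cream: 570.0 mL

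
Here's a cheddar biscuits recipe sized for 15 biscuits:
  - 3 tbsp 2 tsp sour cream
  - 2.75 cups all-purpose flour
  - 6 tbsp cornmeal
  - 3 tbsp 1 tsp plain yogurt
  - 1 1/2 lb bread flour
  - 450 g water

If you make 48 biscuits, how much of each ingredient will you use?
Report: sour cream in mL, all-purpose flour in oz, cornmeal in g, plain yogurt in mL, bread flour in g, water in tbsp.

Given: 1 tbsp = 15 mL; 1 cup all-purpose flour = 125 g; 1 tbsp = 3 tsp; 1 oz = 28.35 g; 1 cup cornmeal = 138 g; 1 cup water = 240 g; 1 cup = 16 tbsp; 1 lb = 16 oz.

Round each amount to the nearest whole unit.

Scaling factor: 48/15 = 16/5 = 3.2.
sour cream: (3 tbsp + 2 tsp = 11/3 tbsp) × 16/5 × 15 mL/tbsp = 176 mL
all-purpose flour: 2.75 cup × 16/5 × 125 g/cup ÷ 28.35 g/oz ≈ 39 oz
cornmeal: 6 tbsp × 16/5 ÷ 16 tbsp/cup × 138 g/cup ≈ 166 g
plain yogurt: (3 tbsp + 1 tsp = 10/3 tbsp) × 16/5 × 15 mL/tbsp = 160 mL
bread flour: 1.5 lb × 16/5 × 16 oz/lb × 28.35 g/oz ≈ 2177 g
water: 450 g × 16/5 ÷ 240 g/cup × 16 tbsp/cup = 96 tbsp

sour cream: 176 mL; all-purpose flour: 39 oz; cornmeal: 166 g; plain yogurt: 160 mL; bread flour: 2177 g; water: 96 tbsp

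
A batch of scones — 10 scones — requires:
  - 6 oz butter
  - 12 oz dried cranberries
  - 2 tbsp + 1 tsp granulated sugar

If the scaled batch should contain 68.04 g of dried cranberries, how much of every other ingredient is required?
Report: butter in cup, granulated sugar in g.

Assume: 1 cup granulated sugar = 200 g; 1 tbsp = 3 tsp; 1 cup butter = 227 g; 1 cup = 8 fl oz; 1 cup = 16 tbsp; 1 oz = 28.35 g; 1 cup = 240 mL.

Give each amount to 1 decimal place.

The original recipe has 340.2 g of dried cranberries, so the scaling factor is 68.04 ÷ 340.2 = 1/5 = 0.2.
butter: 6 oz × 1/5 × 28.35 g/oz ÷ 227 g/cup ≈ 0.1 cup
granulated sugar: (2 tbsp + 1 tsp = 7/3 tbsp) × 1/5 ÷ 16 tbsp/cup × 200 g/cup ≈ 5.8 g

butter: 0.1 cup; granulated sugar: 5.8 g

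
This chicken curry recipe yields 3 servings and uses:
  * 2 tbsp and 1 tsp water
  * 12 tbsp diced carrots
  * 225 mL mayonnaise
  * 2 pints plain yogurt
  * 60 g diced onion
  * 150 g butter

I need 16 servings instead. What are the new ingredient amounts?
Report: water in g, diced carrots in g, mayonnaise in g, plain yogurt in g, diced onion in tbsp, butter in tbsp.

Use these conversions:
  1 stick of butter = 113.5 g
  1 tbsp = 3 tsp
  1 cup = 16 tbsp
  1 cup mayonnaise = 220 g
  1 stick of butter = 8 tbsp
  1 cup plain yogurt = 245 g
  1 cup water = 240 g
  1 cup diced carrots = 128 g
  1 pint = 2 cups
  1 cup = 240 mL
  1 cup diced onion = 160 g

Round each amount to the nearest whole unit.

Scaling factor: 16/3.
water: (2 tbsp + 1 tsp = 7/3 tbsp) × 16/3 ÷ 16 tbsp/cup × 240 g/cup ≈ 187 g
diced carrots: 12 tbsp × 16/3 ÷ 16 tbsp/cup × 128 g/cup = 512 g
mayonnaise: 225 mL × 16/3 ÷ 240 mL/cup × 220 g/cup = 1100 g
plain yogurt: 2 pint × 16/3 × 2 cup/pint × 245 g/cup ≈ 5227 g
diced onion: 60 g × 16/3 ÷ 160 g/cup × 16 tbsp/cup = 32 tbsp
butter: 150 g × 16/3 ÷ 113.5 g/stick × 8 tbsp/stick ≈ 56 tbsp

water: 187 g; diced carrots: 512 g; mayonnaise: 1100 g; plain yogurt: 5227 g; diced onion: 32 tbsp; butter: 56 tbsp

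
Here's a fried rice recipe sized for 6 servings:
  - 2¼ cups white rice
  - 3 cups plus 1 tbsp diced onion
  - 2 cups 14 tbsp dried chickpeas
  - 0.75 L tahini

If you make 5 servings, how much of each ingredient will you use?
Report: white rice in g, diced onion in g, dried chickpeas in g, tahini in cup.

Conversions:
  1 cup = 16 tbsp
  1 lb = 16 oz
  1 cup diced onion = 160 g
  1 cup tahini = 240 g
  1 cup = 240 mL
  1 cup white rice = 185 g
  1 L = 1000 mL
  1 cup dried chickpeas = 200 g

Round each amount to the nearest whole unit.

Scaling factor: 5/6.
white rice: 2.25 cup × 5/6 × 185 g/cup ≈ 347 g
diced onion: (3 cup + 1 tbsp = 3.0625 cup) × 5/6 × 160 g/cup ≈ 408 g
dried chickpeas: (2 cup + 14 tbsp = 2.875 cup) × 5/6 × 200 g/cup ≈ 479 g
tahini: 0.75 L × 5/6 × 1000 mL/L ÷ 240 mL/cup ≈ 3 cup

white rice: 347 g; diced onion: 408 g; dried chickpeas: 479 g; tahini: 3 cup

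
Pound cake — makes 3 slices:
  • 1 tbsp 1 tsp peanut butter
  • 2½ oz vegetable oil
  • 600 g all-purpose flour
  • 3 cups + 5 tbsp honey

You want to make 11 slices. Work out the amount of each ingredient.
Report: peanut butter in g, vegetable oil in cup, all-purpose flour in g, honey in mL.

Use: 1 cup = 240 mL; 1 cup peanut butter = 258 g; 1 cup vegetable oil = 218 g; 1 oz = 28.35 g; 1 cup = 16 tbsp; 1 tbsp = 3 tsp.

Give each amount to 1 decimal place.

Scaling factor: 11/3.
peanut butter: (1 tbsp + 1 tsp = 4/3 tbsp) × 11/3 ÷ 16 tbsp/cup × 258 g/cup ≈ 78.8 g
vegetable oil: 2.5 oz × 11/3 × 28.35 g/oz ÷ 218 g/cup ≈ 1.2 cup
all-purpose flour: 600 g × 11/3 = 2200.0 g
honey: (3 cup + 5 tbsp = 3.3125 cup) × 11/3 × 240 mL/cup = 2915.0 mL

peanut butter: 78.8 g; vegetable oil: 1.2 cup; all-purpose flour: 2200.0 g; honey: 2915.0 mL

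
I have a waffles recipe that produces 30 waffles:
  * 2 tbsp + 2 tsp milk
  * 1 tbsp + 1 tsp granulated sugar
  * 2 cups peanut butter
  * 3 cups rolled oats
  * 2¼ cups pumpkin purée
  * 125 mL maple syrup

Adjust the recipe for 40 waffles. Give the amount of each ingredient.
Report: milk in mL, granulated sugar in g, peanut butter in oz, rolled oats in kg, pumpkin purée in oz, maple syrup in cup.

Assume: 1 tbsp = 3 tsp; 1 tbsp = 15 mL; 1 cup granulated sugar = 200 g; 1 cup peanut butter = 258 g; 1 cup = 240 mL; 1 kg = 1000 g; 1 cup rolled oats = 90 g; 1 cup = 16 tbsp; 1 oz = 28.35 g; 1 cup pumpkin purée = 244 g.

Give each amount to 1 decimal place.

Scaling factor: 40/30 = 4/3.
milk: (2 tbsp + 2 tsp = 8/3 tbsp) × 4/3 × 15 mL/tbsp ≈ 53.3 mL
granulated sugar: (1 tbsp + 1 tsp = 4/3 tbsp) × 4/3 ÷ 16 tbsp/cup × 200 g/cup ≈ 22.2 g
peanut butter: 2 cup × 4/3 × 258 g/cup ÷ 28.35 g/oz ≈ 24.3 oz
rolled oats: 3 cup × 4/3 × 90 g/cup ÷ 1000 g/kg ≈ 0.4 kg
pumpkin purée: 2.25 cup × 4/3 × 244 g/cup ÷ 28.35 g/oz ≈ 25.8 oz
maple syrup: 125 mL × 4/3 ÷ 240 mL/cup ≈ 0.7 cup

milk: 53.3 mL; granulated sugar: 22.2 g; peanut butter: 24.3 oz; rolled oats: 0.4 kg; pumpkin purée: 25.8 oz; maple syrup: 0.7 cup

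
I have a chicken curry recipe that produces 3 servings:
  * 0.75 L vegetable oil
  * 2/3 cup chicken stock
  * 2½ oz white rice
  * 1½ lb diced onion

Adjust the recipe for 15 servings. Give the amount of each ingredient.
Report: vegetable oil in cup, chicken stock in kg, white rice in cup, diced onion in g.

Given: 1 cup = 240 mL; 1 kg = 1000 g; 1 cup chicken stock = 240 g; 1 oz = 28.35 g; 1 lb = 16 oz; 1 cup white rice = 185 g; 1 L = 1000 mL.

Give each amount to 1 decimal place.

vegetable oil: 15.6 cup; chicken stock: 0.8 kg; white rice: 1.9 cup; diced onion: 3402.0 g

Scaling factor: 15/3 = 5.
vegetable oil: 0.75 L × 5 × 1000 mL/L ÷ 240 mL/cup ≈ 15.6 cup
chicken stock: 2/3 cup × 5 × 240 g/cup ÷ 1000 g/kg = 0.8 kg
white rice: 2.5 oz × 5 × 28.35 g/oz ÷ 185 g/cup ≈ 1.9 cup
diced onion: 1.5 lb × 5 × 16 oz/lb × 28.35 g/oz = 3402.0 g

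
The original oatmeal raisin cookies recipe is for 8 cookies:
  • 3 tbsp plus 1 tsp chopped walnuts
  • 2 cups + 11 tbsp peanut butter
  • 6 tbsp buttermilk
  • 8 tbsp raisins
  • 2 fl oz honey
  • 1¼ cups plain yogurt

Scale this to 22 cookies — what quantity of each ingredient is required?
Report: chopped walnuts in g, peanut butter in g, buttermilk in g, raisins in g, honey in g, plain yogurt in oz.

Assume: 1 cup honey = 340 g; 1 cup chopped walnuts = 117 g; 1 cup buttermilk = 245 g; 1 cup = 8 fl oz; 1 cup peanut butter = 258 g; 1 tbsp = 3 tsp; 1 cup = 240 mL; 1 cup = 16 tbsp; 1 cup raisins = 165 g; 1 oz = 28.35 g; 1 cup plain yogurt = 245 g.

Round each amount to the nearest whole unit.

chopped walnuts: 67 g; peanut butter: 1907 g; buttermilk: 253 g; raisins: 227 g; honey: 234 g; plain yogurt: 30 oz

Scaling factor: 22/8 = 11/4 = 2.75.
chopped walnuts: (3 tbsp + 1 tsp = 10/3 tbsp) × 11/4 ÷ 16 tbsp/cup × 117 g/cup ≈ 67 g
peanut butter: (2 cup + 11 tbsp = 2.6875 cup) × 11/4 × 258 g/cup ≈ 1907 g
buttermilk: 6 tbsp × 11/4 ÷ 16 tbsp/cup × 245 g/cup ≈ 253 g
raisins: 8 tbsp × 11/4 ÷ 16 tbsp/cup × 165 g/cup ≈ 227 g
honey: 2 fl oz × 11/4 ÷ 8 fl oz/cup × 340 g/cup ≈ 234 g
plain yogurt: 1.25 cup × 11/4 × 245 g/cup ÷ 28.35 g/oz ≈ 30 oz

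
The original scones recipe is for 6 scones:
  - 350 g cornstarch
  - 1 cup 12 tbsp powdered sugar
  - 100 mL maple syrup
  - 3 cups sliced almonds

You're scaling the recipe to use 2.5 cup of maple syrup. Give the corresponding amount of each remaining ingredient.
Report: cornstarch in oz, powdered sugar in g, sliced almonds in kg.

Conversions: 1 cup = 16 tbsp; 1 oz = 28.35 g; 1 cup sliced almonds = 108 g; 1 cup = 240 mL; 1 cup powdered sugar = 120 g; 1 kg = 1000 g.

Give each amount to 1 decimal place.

cornstarch: 74.1 oz; powdered sugar: 1260.0 g; sliced almonds: 1.9 kg

The original recipe has 5/12 cup of maple syrup, so the scaling factor is 2.5 ÷ 5/12 = 6.
cornstarch: 350 g × 6 ÷ 28.35 g/oz ≈ 74.1 oz
powdered sugar: (1 cup + 12 tbsp = 1.75 cup) × 6 × 120 g/cup = 1260.0 g
sliced almonds: 3 cup × 6 × 108 g/cup ÷ 1000 g/kg ≈ 1.9 kg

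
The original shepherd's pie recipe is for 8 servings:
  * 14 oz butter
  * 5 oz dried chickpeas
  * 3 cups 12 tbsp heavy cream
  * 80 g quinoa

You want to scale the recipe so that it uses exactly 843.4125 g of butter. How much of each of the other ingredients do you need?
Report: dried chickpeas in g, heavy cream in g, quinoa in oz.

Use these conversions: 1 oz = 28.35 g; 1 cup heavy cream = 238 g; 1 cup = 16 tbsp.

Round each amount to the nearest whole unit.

dried chickpeas: 301 g; heavy cream: 1897 g; quinoa: 6 oz

The original recipe has 396.9 g of butter, so the scaling factor is 843.4125 ÷ 396.9 = 17/8 = 2.125.
dried chickpeas: 5 oz × 17/8 × 28.35 g/oz ≈ 301 g
heavy cream: (3 cup + 12 tbsp = 3.75 cup) × 17/8 × 238 g/cup ≈ 1897 g
quinoa: 80 g × 17/8 ÷ 28.35 g/oz ≈ 6 oz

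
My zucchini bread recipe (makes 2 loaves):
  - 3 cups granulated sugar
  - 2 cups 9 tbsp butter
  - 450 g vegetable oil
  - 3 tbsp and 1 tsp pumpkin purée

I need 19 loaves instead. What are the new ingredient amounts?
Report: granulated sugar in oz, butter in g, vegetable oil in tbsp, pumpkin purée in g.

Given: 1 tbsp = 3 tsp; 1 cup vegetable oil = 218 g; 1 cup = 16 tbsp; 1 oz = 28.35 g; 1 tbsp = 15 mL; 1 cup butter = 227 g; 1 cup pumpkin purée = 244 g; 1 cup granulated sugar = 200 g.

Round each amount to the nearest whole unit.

granulated sugar: 201 oz; butter: 5526 g; vegetable oil: 314 tbsp; pumpkin purée: 483 g

Scaling factor: 19/2 = 9.5.
granulated sugar: 3 cup × 19/2 × 200 g/cup ÷ 28.35 g/oz ≈ 201 oz
butter: (2 cup + 9 tbsp = 2.5625 cup) × 19/2 × 227 g/cup ≈ 5526 g
vegetable oil: 450 g × 19/2 ÷ 218 g/cup × 16 tbsp/cup ≈ 314 tbsp
pumpkin purée: (3 tbsp + 1 tsp = 10/3 tbsp) × 19/2 ÷ 16 tbsp/cup × 244 g/cup ≈ 483 g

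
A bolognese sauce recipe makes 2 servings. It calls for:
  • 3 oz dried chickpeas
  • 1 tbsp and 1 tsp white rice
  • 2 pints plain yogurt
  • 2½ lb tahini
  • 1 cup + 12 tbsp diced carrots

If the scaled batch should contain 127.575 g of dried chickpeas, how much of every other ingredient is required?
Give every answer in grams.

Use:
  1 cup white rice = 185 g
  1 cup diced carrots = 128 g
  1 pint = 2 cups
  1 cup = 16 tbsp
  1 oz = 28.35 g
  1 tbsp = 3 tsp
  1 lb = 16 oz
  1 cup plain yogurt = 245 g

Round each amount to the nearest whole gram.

The original recipe has 85.05 g of dried chickpeas, so the scaling factor is 127.575 ÷ 85.05 = 3/2 = 1.5.
white rice: (1 tbsp + 1 tsp = 4/3 tbsp) × 3/2 ÷ 16 tbsp/cup × 185 g/cup ≈ 23 g
plain yogurt: 2 pint × 3/2 × 2 cup/pint × 245 g/cup = 1470 g
tahini: 2.5 lb × 3/2 × 16 oz/lb × 28.35 g/oz = 1701 g
diced carrots: (1 cup + 12 tbsp = 1.75 cup) × 3/2 × 128 g/cup = 336 g

white rice: 23 g; plain yogurt: 1470 g; tahini: 1701 g; diced carrots: 336 g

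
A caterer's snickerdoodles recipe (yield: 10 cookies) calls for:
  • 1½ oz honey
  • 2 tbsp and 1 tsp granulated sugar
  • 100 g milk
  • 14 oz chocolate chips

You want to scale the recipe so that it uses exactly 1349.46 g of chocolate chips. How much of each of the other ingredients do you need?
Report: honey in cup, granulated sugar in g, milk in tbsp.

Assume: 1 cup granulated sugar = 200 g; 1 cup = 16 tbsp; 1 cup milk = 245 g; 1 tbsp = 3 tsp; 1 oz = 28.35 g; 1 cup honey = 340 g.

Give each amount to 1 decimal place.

The original recipe has 396.9 g of chocolate chips, so the scaling factor is 1349.46 ÷ 396.9 = 17/5 = 3.4.
honey: 1.5 oz × 17/5 × 28.35 g/oz ÷ 340 g/cup ≈ 0.4 cup
granulated sugar: (2 tbsp + 1 tsp = 7/3 tbsp) × 17/5 ÷ 16 tbsp/cup × 200 g/cup ≈ 99.2 g
milk: 100 g × 17/5 ÷ 245 g/cup × 16 tbsp/cup ≈ 22.2 tbsp

honey: 0.4 cup; granulated sugar: 99.2 g; milk: 22.2 tbsp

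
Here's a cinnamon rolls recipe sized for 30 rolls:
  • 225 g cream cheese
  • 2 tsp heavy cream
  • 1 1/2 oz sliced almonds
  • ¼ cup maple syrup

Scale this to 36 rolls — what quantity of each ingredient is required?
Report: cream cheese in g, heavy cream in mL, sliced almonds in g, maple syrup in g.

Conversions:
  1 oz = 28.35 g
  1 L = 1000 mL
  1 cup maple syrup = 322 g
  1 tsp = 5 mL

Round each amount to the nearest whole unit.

Scaling factor: 36/30 = 6/5 = 1.2.
cream cheese: 225 g × 6/5 = 270 g
heavy cream: 2 tsp × 6/5 × 5 mL/tsp = 12 mL
sliced almonds: 1.5 oz × 6/5 × 28.35 g/oz ≈ 51 g
maple syrup: 0.25 cup × 6/5 × 322 g/cup ≈ 97 g

cream cheese: 270 g; heavy cream: 12 mL; sliced almonds: 51 g; maple syrup: 97 g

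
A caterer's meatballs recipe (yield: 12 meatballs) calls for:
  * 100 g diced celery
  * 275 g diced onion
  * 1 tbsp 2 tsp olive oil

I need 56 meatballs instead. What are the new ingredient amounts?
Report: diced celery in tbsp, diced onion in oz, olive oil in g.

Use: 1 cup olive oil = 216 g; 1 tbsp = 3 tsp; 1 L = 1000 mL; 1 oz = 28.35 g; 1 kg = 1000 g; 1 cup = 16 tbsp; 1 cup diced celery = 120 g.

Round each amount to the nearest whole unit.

Scaling factor: 56/12 = 14/3.
diced celery: 100 g × 14/3 ÷ 120 g/cup × 16 tbsp/cup ≈ 62 tbsp
diced onion: 275 g × 14/3 ÷ 28.35 g/oz ≈ 45 oz
olive oil: (1 tbsp + 2 tsp = 5/3 tbsp) × 14/3 ÷ 16 tbsp/cup × 216 g/cup = 105 g

diced celery: 62 tbsp; diced onion: 45 oz; olive oil: 105 g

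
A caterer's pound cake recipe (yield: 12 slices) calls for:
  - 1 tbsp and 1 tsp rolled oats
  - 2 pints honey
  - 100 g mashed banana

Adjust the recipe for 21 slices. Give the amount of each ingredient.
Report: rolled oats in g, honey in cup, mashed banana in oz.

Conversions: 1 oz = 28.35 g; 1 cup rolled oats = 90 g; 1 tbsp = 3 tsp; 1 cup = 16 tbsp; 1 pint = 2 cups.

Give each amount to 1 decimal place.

Scaling factor: 21/12 = 7/4 = 1.75.
rolled oats: (1 tbsp + 1 tsp = 4/3 tbsp) × 7/4 ÷ 16 tbsp/cup × 90 g/cup ≈ 13.1 g
honey: 2 pint × 7/4 × 2 cup/pint = 7.0 cup
mashed banana: 100 g × 7/4 ÷ 28.35 g/oz ≈ 6.2 oz

rolled oats: 13.1 g; honey: 7.0 cup; mashed banana: 6.2 oz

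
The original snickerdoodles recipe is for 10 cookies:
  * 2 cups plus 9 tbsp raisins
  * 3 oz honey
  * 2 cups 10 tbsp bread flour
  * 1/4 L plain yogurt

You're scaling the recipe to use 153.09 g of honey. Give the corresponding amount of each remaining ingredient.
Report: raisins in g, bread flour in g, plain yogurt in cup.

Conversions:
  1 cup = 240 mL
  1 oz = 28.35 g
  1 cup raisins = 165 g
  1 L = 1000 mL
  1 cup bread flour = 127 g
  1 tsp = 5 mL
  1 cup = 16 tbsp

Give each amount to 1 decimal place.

The original recipe has 85.05 g of honey, so the scaling factor is 153.09 ÷ 85.05 = 9/5 = 1.8.
raisins: (2 cup + 9 tbsp = 2.5625 cup) × 9/5 × 165 g/cup ≈ 761.1 g
bread flour: (2 cup + 10 tbsp = 2.625 cup) × 9/5 × 127 g/cup ≈ 600.1 g
plain yogurt: 0.25 L × 9/5 × 1000 mL/L ÷ 240 mL/cup ≈ 1.9 cup

raisins: 761.1 g; bread flour: 600.1 g; plain yogurt: 1.9 cup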